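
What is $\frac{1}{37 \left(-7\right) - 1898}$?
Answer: $- \frac{1}{2157} \approx -0.00046361$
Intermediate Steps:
$\frac{1}{37 \left(-7\right) - 1898} = \frac{1}{-259 - 1898} = \frac{1}{-2157} = - \frac{1}{2157}$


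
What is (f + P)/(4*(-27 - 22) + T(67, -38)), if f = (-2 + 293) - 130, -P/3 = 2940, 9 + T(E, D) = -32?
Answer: 8659/237 ≈ 36.536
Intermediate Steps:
T(E, D) = -41 (T(E, D) = -9 - 32 = -41)
P = -8820 (P = -3*2940 = -8820)
f = 161 (f = 291 - 130 = 161)
(f + P)/(4*(-27 - 22) + T(67, -38)) = (161 - 8820)/(4*(-27 - 22) - 41) = -8659/(4*(-49) - 41) = -8659/(-196 - 41) = -8659/(-237) = -8659*(-1/237) = 8659/237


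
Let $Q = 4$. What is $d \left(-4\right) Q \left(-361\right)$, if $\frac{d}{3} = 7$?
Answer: $121296$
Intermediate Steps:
$d = 21$ ($d = 3 \cdot 7 = 21$)
$d \left(-4\right) Q \left(-361\right) = 21 \left(-4\right) 4 \left(-361\right) = \left(-84\right) 4 \left(-361\right) = \left(-336\right) \left(-361\right) = 121296$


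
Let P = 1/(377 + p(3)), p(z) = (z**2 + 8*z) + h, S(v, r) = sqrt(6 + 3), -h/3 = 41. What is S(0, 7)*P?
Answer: 3/287 ≈ 0.010453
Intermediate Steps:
h = -123 (h = -3*41 = -123)
S(v, r) = 3 (S(v, r) = sqrt(9) = 3)
p(z) = -123 + z**2 + 8*z (p(z) = (z**2 + 8*z) - 123 = -123 + z**2 + 8*z)
P = 1/287 (P = 1/(377 + (-123 + 3**2 + 8*3)) = 1/(377 + (-123 + 9 + 24)) = 1/(377 - 90) = 1/287 ≈ 0.0034843)
S(0, 7)*P = 3*(1/287) = 3/287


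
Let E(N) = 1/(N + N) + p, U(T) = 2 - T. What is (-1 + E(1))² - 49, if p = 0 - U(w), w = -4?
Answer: -27/4 ≈ -6.7500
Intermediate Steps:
p = -6 (p = 0 - (2 - 1*(-4)) = 0 - (2 + 4) = 0 - 1*6 = 0 - 6 = -6)
E(N) = -6 + 1/(2*N) (E(N) = 1/(N + N) - 6 = 1/(2*N) - 6 = -6 + 1/(2*N))
(-1 + E(1))² - 49 = (-1 + (-6 + (½)/1))² - 49 = (-1 + (-6 + (½)*1))² - 49 = (-1 + (-6 + ½))² - 49 = (-1 - 11/2)² - 49 = (-13/2)² - 49 = 169/4 - 49 = -27/4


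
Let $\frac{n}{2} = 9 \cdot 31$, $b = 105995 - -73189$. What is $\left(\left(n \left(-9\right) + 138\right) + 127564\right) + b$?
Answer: $301864$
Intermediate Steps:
$b = 179184$ ($b = 105995 + 73189 = 179184$)
$n = 558$ ($n = 2 \cdot 9 \cdot 31 = 2 \cdot 279 = 558$)
$\left(\left(n \left(-9\right) + 138\right) + 127564\right) + b = \left(\left(558 \left(-9\right) + 138\right) + 127564\right) + 179184 = \left(\left(-5022 + 138\right) + 127564\right) + 179184 = \left(-4884 + 127564\right) + 179184 = 122680 + 179184 = 301864$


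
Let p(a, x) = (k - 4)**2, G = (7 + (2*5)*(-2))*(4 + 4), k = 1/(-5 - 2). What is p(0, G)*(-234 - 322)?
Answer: -467596/49 ≈ -9542.8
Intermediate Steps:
k = -1/7 (k = 1/(-7) = -1/7 ≈ -0.14286)
G = -104 (G = (7 + 10*(-2))*8 = (7 - 20)*8 = -13*8 = -104)
p(a, x) = 841/49 (p(a, x) = (-1/7 - 4)**2 = (-29/7)**2 = 841/49)
p(0, G)*(-234 - 322) = 841*(-234 - 322)/49 = (841/49)*(-556) = -467596/49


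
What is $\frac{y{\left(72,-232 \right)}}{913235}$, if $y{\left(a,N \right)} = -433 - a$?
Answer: $- \frac{101}{182647} \approx -0.00055298$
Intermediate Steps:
$\frac{y{\left(72,-232 \right)}}{913235} = \frac{-433 - 72}{913235} = \left(-433 - 72\right) \frac{1}{913235} = \left(-505\right) \frac{1}{913235} = - \frac{101}{182647}$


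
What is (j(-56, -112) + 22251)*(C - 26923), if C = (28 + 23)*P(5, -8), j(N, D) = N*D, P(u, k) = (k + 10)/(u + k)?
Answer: -768894511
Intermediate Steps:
P(u, k) = (10 + k)/(k + u)
j(N, D) = D*N
C = -34 (C = (28 + 23)*((10 - 8)/(-8 + 5)) = 51*(2/(-3)) = 51*(-⅓*2) = 51*(-⅔) = -34)
(j(-56, -112) + 22251)*(C - 26923) = (-112*(-56) + 22251)*(-34 - 26923) = (6272 + 22251)*(-26957) = 28523*(-26957) = -768894511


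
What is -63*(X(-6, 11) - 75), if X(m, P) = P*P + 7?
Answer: -3339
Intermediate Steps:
X(m, P) = 7 + P² (X(m, P) = P² + 7 = 7 + P²)
-63*(X(-6, 11) - 75) = -63*((7 + 11²) - 75) = -63*((7 + 121) - 75) = -63*(128 - 75) = -63*53 = -3339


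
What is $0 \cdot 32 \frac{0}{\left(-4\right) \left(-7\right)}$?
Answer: $0$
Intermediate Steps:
$0 \cdot 32 \frac{0}{\left(-4\right) \left(-7\right)} = 0 \cdot \frac{0}{28} = 0 \cdot 0 \cdot \frac{1}{28} = 0 \cdot 0 = 0$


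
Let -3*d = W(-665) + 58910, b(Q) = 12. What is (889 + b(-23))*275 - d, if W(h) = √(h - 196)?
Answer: 802235/3 + I*√861/3 ≈ 2.6741e+5 + 9.7809*I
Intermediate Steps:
W(h) = √(-196 + h)
d = -58910/3 - I*√861/3 (d = -(√(-196 - 665) + 58910)/3 = -(√(-861) + 58910)/3 = -(I*√861 + 58910)/3 = -(58910 + I*√861)/3 = -58910/3 - I*√861/3 ≈ -19637.0 - 9.7809*I)
(889 + b(-23))*275 - d = (889 + 12)*275 - (-58910/3 - I*√861/3) = 901*275 + (58910/3 + I*√861/3) = 247775 + (58910/3 + I*√861/3) = 802235/3 + I*√861/3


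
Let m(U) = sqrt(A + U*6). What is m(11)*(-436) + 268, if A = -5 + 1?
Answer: 268 - 436*sqrt(62) ≈ -3165.1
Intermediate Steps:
A = -4
m(U) = sqrt(-4 + 6*U) (m(U) = sqrt(-4 + U*6) = sqrt(-4 + 6*U))
m(11)*(-436) + 268 = sqrt(-4 + 6*11)*(-436) + 268 = sqrt(-4 + 66)*(-436) + 268 = sqrt(62)*(-436) + 268 = -436*sqrt(62) + 268 = 268 - 436*sqrt(62)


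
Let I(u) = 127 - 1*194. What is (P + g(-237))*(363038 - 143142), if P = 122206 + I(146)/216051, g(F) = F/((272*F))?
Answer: 197399054614553533/7345734 ≈ 2.6873e+10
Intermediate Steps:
I(u) = -67 (I(u) = 127 - 194 = -67)
g(F) = 1/272 (g(F) = F*(1/(272*F)) = 1/272)
P = 26402728439/216051 (P = 122206 - 67/216051 = 26402728439/216051 ≈ 1.2221e+5)
(P + g(-237))*(363038 - 143142) = (26402728439/216051 + 1/272)*(363038 - 143142) = (7181542351459/58765872)*219896 = 197399054614553533/7345734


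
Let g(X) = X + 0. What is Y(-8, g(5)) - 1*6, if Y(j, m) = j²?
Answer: 58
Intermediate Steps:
g(X) = X
Y(-8, g(5)) - 1*6 = (-8)² - 1*6 = 64 - 6 = 58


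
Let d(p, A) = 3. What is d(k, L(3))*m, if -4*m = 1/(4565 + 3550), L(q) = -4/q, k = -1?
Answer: -1/10820 ≈ -9.2421e-5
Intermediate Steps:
m = -1/32460 (m = -1/(4*(4565 + 3550)) = -¼/8115 = -¼*1/8115 = -1/32460 ≈ -3.0807e-5)
d(k, L(3))*m = 3*(-1/32460) = -1/10820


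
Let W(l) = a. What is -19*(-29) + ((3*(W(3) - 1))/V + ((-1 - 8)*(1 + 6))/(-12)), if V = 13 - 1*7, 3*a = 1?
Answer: 6671/12 ≈ 555.92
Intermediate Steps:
a = ⅓ (a = (⅓)*1 = ⅓ ≈ 0.33333)
W(l) = ⅓
V = 6 (V = 13 - 7 = 6)
-19*(-29) + ((3*(W(3) - 1))/V + ((-1 - 8)*(1 + 6))/(-12)) = -19*(-29) + ((3*(⅓ - 1))/6 + ((-1 - 8)*(1 + 6))/(-12)) = 551 + ((3*(-⅔))*(⅙) - 9*7*(-1/12)) = 551 + (-2*⅙ - 63*(-1/12)) = 551 + (-⅓ + 21/4) = 551 + 59/12 = 6671/12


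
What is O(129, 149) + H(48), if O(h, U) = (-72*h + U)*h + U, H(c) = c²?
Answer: -1176478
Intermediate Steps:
O(h, U) = U + h*(U - 72*h) (O(h, U) = (U - 72*h)*h + U = h*(U - 72*h) + U = U + h*(U - 72*h))
O(129, 149) + H(48) = (149 - 72*129² + 149*129) + 48² = (149 - 72*16641 + 19221) + 2304 = (149 - 1198152 + 19221) + 2304 = -1178782 + 2304 = -1176478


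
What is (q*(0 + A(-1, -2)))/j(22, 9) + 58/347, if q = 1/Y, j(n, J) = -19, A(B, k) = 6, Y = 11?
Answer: 10040/72523 ≈ 0.13844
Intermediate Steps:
q = 1/11 ≈ 0.090909
(q*(0 + A(-1, -2)))/j(22, 9) + 58/347 = ((0 + 6)/11)/(-19) + 58/347 = ((1/11)*6)*(-1/19) + 58*(1/347) = (6/11)*(-1/19) + 58/347 = -6/209 + 58/347 = 10040/72523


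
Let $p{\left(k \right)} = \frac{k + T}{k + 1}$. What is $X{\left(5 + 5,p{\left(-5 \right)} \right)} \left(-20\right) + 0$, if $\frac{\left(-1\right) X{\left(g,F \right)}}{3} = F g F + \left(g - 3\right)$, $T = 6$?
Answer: $\frac{915}{2} \approx 457.5$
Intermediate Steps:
$p{\left(k \right)} = \frac{6 + k}{1 + k}$ ($p{\left(k \right)} = \frac{k + 6}{k + 1} = \frac{6 + k}{1 + k}$)
$X{\left(g,F \right)} = 9 - 3 g - 3 g F^{2}$ ($X{\left(g,F \right)} = - 3 \left(F g F + \left(g - 3\right)\right) = - 3 \left(g F^{2} + \left(-3 + g\right)\right) = - 3 \left(-3 + g + g F^{2}\right) = 9 - 3 g - 3 g F^{2}$)
$X{\left(5 + 5,p{\left(-5 \right)} \right)} \left(-20\right) + 0 = \left(9 - 3 \left(5 + 5\right) - 3 \left(5 + 5\right) \left(\frac{6 - 5}{1 - 5}\right)^{2}\right) \left(-20\right) + 0 = \left(9 - 30 - 30 \left(\frac{1}{-4} \cdot 1\right)^{2}\right) \left(-20\right) + 0 = \left(9 - 30 - 30 \left(\left(- \frac{1}{4}\right) 1\right)^{2}\right) \left(-20\right) + 0 = \left(9 - 30 - 30 \left(- \frac{1}{4}\right)^{2}\right) \left(-20\right) + 0 = \left(9 - 30 - 30 \cdot \frac{1}{16}\right) \left(-20\right) + 0 = \left(9 - 30 - \frac{15}{8}\right) \left(-20\right) + 0 = \left(- \frac{183}{8}\right) \left(-20\right) + 0 = \frac{915}{2} + 0 = \frac{915}{2}$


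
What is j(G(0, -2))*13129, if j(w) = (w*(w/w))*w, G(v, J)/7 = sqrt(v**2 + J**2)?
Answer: 2573284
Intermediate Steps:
G(v, J) = 7*sqrt(J**2 + v**2) (G(v, J) = 7*sqrt(v**2 + J**2) = 7*sqrt(J**2 + v**2))
j(w) = w**2 (j(w) = (w*1)*w = w*w = w**2)
j(G(0, -2))*13129 = (7*sqrt((-2)**2 + 0**2))**2*13129 = (7*sqrt(4 + 0))**2*13129 = (7*sqrt(4))**2*13129 = (7*2)**2*13129 = 14**2*13129 = 196*13129 = 2573284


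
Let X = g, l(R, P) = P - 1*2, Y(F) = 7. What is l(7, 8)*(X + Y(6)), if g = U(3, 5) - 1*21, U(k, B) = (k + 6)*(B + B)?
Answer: 456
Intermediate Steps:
l(R, P) = -2 + P (l(R, P) = P - 2 = -2 + P)
U(k, B) = 2*B*(6 + k) (U(k, B) = (6 + k)*(2*B) = 2*B*(6 + k))
g = 69 (g = 2*5*(6 + 3) - 1*21 = 2*5*9 - 21 = 90 - 21 = 69)
X = 69
l(7, 8)*(X + Y(6)) = (-2 + 8)*(69 + 7) = 6*76 = 456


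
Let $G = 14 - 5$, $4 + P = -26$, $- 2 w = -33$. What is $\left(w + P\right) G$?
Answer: $- \frac{243}{2} \approx -121.5$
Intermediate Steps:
$w = \frac{33}{2}$ ($w = \left(- \frac{1}{2}\right) \left(-33\right) = \frac{33}{2} \approx 16.5$)
$P = -30$ ($P = -4 - 26 = -30$)
$G = 9$
$\left(w + P\right) G = \left(\frac{33}{2} - 30\right) 9 = \left(- \frac{27}{2}\right) 9 = - \frac{243}{2}$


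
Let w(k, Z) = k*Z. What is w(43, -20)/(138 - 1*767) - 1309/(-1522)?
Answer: 2132281/957338 ≈ 2.2273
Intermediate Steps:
w(k, Z) = Z*k
w(43, -20)/(138 - 1*767) - 1309/(-1522) = (-20*43)/(138 - 1*767) - 1309/(-1522) = -860/(138 - 767) - 1309*(-1/1522) = -860/(-629) + 1309/1522 = -860*(-1/629) + 1309/1522 = 860/629 + 1309/1522 = 2132281/957338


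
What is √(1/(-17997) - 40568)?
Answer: I*√13139651039109/17997 ≈ 201.42*I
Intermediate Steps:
√(1/(-17997) - 40568) = √(-1/17997 - 40568) = √(-730102297/17997) = I*√13139651039109/17997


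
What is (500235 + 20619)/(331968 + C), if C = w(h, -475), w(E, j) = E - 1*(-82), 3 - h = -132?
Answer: 520854/332185 ≈ 1.5680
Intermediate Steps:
h = 135 (h = 3 - 1*(-132) = 3 + 132 = 135)
w(E, j) = 82 + E (w(E, j) = E + 82 = 82 + E)
C = 217 (C = 82 + 135 = 217)
(500235 + 20619)/(331968 + C) = (500235 + 20619)/(331968 + 217) = 520854/332185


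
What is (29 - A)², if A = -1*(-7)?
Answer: 484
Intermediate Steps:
A = 7
(29 - A)² = (29 - 1*7)² = (29 - 7)² = 22² = 484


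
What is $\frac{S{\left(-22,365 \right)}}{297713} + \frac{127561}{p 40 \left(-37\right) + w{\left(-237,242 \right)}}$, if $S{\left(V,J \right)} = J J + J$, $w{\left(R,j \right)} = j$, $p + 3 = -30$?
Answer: $\frac{44533432373}{14612349466} \approx 3.0477$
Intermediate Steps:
$p = -33$ ($p = -3 - 30 = -33$)
$S{\left(V,J \right)} = J + J^{2}$ ($S{\left(V,J \right)} = J^{2} + J = J + J^{2}$)
$\frac{S{\left(-22,365 \right)}}{297713} + \frac{127561}{p 40 \left(-37\right) + w{\left(-237,242 \right)}} = \frac{365 \left(1 + 365\right)}{297713} + \frac{127561}{\left(-33\right) 40 \left(-37\right) + 242} = 365 \cdot 366 \cdot \frac{1}{297713} + \frac{127561}{\left(-1320\right) \left(-37\right) + 242} = 133590 \cdot \frac{1}{297713} + \frac{127561}{48840 + 242} = \frac{133590}{297713} + \frac{127561}{49082} = \frac{44533432373}{14612349466}$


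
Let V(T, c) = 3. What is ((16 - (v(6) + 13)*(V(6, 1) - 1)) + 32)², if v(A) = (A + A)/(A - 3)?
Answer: 196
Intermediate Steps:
v(A) = 2*A/(-3 + A) (v(A) = (2*A)/(-3 + A) = 2*A/(-3 + A))
((16 - (v(6) + 13)*(V(6, 1) - 1)) + 32)² = ((16 - (2*6/(-3 + 6) + 13)*(3 - 1)) + 32)² = ((16 - (2*6/3 + 13)*2) + 32)² = ((16 - (2*6*(⅓) + 13)*2) + 32)² = ((16 - (4 + 13)*2) + 32)² = ((16 - 17*2) + 32)² = ((16 - 1*34) + 32)² = ((16 - 34) + 32)² = (-18 + 32)² = 14² = 196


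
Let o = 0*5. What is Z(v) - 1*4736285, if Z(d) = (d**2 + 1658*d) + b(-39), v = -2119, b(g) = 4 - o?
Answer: -3759422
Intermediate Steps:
o = 0
b(g) = 4 (b(g) = 4 - 1*0 = 4 + 0 = 4)
Z(d) = 4 + d**2 + 1658*d (Z(d) = (d**2 + 1658*d) + 4 = 4 + d**2 + 1658*d)
Z(v) - 1*4736285 = (4 + (-2119)**2 + 1658*(-2119)) - 1*4736285 = (4 + 4490161 - 3513302) - 4736285 = 976863 - 4736285 = -3759422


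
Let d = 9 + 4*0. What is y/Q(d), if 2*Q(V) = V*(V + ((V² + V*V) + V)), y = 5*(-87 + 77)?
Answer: -5/81 ≈ -0.061728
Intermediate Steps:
y = -50 (y = 5*(-10) = -50)
d = 9 (d = 9 + 0 = 9)
Q(V) = V*(2*V + 2*V²)/2 (Q(V) = (V*(V + ((V² + V*V) + V)))/2 = (V*(V + ((V² + V²) + V)))/2 = (V*(V + (2*V² + V)))/2 = (V*(V + (V + 2*V²)))/2 = (V*(2*V + 2*V²))/2 = V*(2*V + 2*V²)/2)
y/Q(d) = -50*1/(81*(1 + 9)) = -50/(81*10) = -50/810 = -50*1/810 = -5/81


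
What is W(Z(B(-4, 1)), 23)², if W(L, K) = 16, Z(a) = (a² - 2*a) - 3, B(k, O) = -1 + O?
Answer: 256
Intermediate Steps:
Z(a) = -3 + a² - 2*a
W(Z(B(-4, 1)), 23)² = 16² = 256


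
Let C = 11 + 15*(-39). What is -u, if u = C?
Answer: 574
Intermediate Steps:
C = -574 (C = 11 - 585 = -574)
u = -574
-u = -1*(-574) = 574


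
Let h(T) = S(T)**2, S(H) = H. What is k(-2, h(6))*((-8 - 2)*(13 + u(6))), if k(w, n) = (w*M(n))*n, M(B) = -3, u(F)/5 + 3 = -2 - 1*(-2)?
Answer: 4320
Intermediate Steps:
u(F) = -15 (u(F) = -15 + 5*(-2 - 1*(-2)) = -15 + 5*(-2 + 2) = -15 + 5*0 = -15 + 0 = -15)
h(T) = T**2
k(w, n) = -3*n*w (k(w, n) = (w*(-3))*n = (-3*w)*n = -3*n*w)
k(-2, h(6))*((-8 - 2)*(13 + u(6))) = (-3*6**2*(-2))*((-8 - 2)*(13 - 15)) = (-3*36*(-2))*(-10*(-2)) = 216*20 = 4320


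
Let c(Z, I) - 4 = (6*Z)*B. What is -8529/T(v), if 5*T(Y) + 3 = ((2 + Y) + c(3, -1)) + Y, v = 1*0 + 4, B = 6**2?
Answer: -42645/659 ≈ -64.712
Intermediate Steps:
B = 36
v = 4 (v = 0 + 4 = 4)
c(Z, I) = 4 + 216*Z (c(Z, I) = 4 + (6*Z)*36 = 4 + 216*Z)
T(Y) = 651/5 + 2*Y/5 (T(Y) = -3/5 + (((2 + Y) + (4 + 216*3)) + Y)/5 = -3/5 + (((2 + Y) + (4 + 648)) + Y)/5 = -3/5 + (((2 + Y) + 652) + Y)/5 = -3/5 + ((654 + Y) + Y)/5 = -3/5 + (654 + 2*Y)/5 = -3/5 + (654/5 + 2*Y/5) = 651/5 + 2*Y/5)
-8529/T(v) = -8529/(651/5 + (2/5)*4) = -8529/(651/5 + 8/5) = -8529/659/5 = -8529*5/659 = -42645/659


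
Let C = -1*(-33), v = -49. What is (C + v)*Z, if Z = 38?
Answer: -608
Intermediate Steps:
C = 33
(C + v)*Z = (33 - 49)*38 = -16*38 = -608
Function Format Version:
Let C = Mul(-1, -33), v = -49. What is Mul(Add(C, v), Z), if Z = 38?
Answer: -608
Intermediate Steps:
C = 33
Mul(Add(C, v), Z) = Mul(Add(33, -49), 38) = Mul(-16, 38) = -608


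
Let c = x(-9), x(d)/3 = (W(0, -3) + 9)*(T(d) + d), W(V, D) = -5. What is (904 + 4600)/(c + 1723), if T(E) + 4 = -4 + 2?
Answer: 5504/1543 ≈ 3.5671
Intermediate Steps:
T(E) = -6 (T(E) = -4 + (-4 + 2) = -4 - 2 = -6)
x(d) = -72 + 12*d (x(d) = 3*((-5 + 9)*(-6 + d)) = 3*(4*(-6 + d)) = 3*(-24 + 4*d) = -72 + 12*d)
c = -180 (c = -72 + 12*(-9) = -72 - 108 = -180)
(904 + 4600)/(c + 1723) = (904 + 4600)/(-180 + 1723) = 5504/1543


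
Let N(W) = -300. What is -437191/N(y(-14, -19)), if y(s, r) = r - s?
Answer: 437191/300 ≈ 1457.3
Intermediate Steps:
-437191/N(y(-14, -19)) = -437191/(-300) = -437191*(-1/300) = 437191/300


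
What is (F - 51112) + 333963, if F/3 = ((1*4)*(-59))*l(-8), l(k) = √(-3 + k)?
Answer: 282851 - 708*I*√11 ≈ 2.8285e+5 - 2348.2*I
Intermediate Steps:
F = -708*I*√11 (F = 3*(((1*4)*(-59))*√(-3 - 8)) = 3*((4*(-59))*√(-11)) = 3*(-236*I*√11) = -708*I*√11 ≈ -2348.2*I)
(F - 51112) + 333963 = (-708*I*√11 - 51112) + 333963 = (-51112 - 708*I*√11) + 333963 = 282851 - 708*I*√11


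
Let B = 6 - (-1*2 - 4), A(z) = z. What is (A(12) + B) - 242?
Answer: -218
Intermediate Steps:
B = 12 (B = 6 - (-2 - 4) = 6 - 1*(-6) = 6 + 6 = 12)
(A(12) + B) - 242 = (12 + 12) - 242 = 24 - 242 = -218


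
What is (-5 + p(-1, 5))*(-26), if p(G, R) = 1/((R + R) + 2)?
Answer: 767/6 ≈ 127.83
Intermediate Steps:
p(G, R) = 1/(2 + 2*R) (p(G, R) = 1/(2*R + 2) = 1/(2 + 2*R))
(-5 + p(-1, 5))*(-26) = (-5 + 1/(2*(1 + 5)))*(-26) = (-5 + (½)/6)*(-26) = (-5 + (½)*(⅙))*(-26) = (-5 + 1/12)*(-26) = -59/12*(-26) = 767/6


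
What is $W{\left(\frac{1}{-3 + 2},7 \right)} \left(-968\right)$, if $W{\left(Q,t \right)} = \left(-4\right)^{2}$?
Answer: $-15488$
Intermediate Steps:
$W{\left(Q,t \right)} = 16$
$W{\left(\frac{1}{-3 + 2},7 \right)} \left(-968\right) = 16 \left(-968\right) = -15488$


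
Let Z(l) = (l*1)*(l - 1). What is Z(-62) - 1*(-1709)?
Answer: 5615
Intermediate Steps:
Z(l) = l*(-1 + l)
Z(-62) - 1*(-1709) = -62*(-1 - 62) - 1*(-1709) = -62*(-63) + 1709 = 3906 + 1709 = 5615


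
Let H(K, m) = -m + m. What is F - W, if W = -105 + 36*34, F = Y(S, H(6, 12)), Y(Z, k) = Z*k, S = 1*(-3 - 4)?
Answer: -1119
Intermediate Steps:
H(K, m) = 0
S = -7 (S = 1*(-7) = -7)
F = 0 (F = -7*0 = 0)
W = 1119 (W = -105 + 1224 = 1119)
F - W = 0 - 1*1119 = 0 - 1119 = -1119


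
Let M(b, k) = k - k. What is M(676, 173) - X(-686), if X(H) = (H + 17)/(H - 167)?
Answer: -669/853 ≈ -0.78429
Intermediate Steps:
M(b, k) = 0
X(H) = (17 + H)/(-167 + H)
M(676, 173) - X(-686) = 0 - (17 - 686)/(-167 - 686) = 0 - (-669)/(-853) = 0 - (-1)*(-669)/853 = 0 - 1*669/853 = 0 - 669/853 = -669/853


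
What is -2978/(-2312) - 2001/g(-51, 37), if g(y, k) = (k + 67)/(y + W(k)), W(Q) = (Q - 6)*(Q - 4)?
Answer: -281029097/15028 ≈ -18700.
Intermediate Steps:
W(Q) = (-6 + Q)*(-4 + Q)
g(y, k) = (67 + k)/(24 + y + k**2 - 10*k) (g(y, k) = (k + 67)/(y + (24 + k**2 - 10*k)) = (67 + k)/(24 + y + k**2 - 10*k))
-2978/(-2312) - 2001/g(-51, 37) = -2978/(-2312) - 2001*(24 - 51 + 37**2 - 10*37)/(67 + 37) = -2978*(-1/2312) - 2001/(104/(24 - 51 + 1369 - 370)) = 1489/1156 - 2001/(104/972) = 1489/1156 - 2001/((1/972)*104) = 1489/1156 - 2001/26/243 = 1489/1156 - 2001*243/26 = 1489/1156 - 486243/26 = -281029097/15028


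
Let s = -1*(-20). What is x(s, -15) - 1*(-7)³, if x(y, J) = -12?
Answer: 331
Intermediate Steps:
s = 20
x(s, -15) - 1*(-7)³ = -12 - 1*(-7)³ = -12 - 1*(-343) = -12 + 343 = 331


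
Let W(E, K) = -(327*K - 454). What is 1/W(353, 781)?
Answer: -1/254933 ≈ -3.9226e-6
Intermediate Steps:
W(E, K) = 454 - 327*K (W(E, K) = -(-454 + 327*K) = 454 - 327*K)
1/W(353, 781) = 1/(454 - 327*781) = 1/(454 - 255387) = 1/(-254933) = -1/254933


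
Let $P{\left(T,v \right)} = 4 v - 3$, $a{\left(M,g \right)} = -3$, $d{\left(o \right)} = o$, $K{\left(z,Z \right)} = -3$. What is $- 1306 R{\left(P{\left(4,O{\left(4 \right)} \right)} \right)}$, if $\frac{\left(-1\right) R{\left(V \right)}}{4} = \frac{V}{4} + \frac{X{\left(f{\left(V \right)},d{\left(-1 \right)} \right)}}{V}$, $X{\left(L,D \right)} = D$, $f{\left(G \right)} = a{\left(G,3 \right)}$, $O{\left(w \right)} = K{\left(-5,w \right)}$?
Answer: $- \frac{288626}{15} \approx -19242.0$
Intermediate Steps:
$O{\left(w \right)} = -3$
$f{\left(G \right)} = -3$
$P{\left(T,v \right)} = -3 + 4 v$
$R{\left(V \right)} = - V + \frac{4}{V}$ ($R{\left(V \right)} = - 4 \left(\frac{V}{4} - \frac{1}{V}\right) = - 4 \left(- \frac{1}{V} + \frac{V}{4}\right) = - V + \frac{4}{V}$)
$- 1306 R{\left(P{\left(4,O{\left(4 \right)} \right)} \right)} = - 1306 \left(- (-3 + 4 \left(-3\right)) + \frac{4}{-3 + 4 \left(-3\right)}\right) = - 1306 \left(- (-3 - 12) + \frac{4}{-3 - 12}\right) = - 1306 \left(\left(-1\right) \left(-15\right) + \frac{4}{-15}\right) = - 1306 \left(15 + 4 \left(- \frac{1}{15}\right)\right) = - 1306 \left(15 - \frac{4}{15}\right) = \left(-1306\right) \frac{221}{15} = - \frac{288626}{15}$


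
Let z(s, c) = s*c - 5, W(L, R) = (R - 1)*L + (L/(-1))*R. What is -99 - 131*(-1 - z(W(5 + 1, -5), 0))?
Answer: -623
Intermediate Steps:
W(L, R) = L*(-1 + R) - L*R (W(L, R) = (-1 + R)*L + (L*(-1))*R = L*(-1 + R) + (-L)*R = L*(-1 + R) - L*R)
z(s, c) = -5 + c*s (z(s, c) = c*s - 5 = -5 + c*s)
-99 - 131*(-1 - z(W(5 + 1, -5), 0)) = -99 - 131*(-1 - (-5 + 0*(-(5 + 1)))) = -99 - 131*(-1 - (-5 + 0*(-1*6))) = -99 - 131*(-1 - (-5 + 0*(-6))) = -99 - 131*(-1 - (-5 + 0)) = -99 - 131*(-1 - 1*(-5)) = -99 - 131*(-1 + 5) = -99 - 131*4 = -99 - 524 = -623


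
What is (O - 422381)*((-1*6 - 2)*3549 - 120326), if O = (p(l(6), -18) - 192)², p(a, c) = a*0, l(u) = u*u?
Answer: 57333317206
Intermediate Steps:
l(u) = u²
p(a, c) = 0
O = 36864 (O = (0 - 192)² = (-192)² = 36864)
(O - 422381)*((-1*6 - 2)*3549 - 120326) = (36864 - 422381)*((-1*6 - 2)*3549 - 120326) = -385517*((-6 - 2)*3549 - 120326) = -385517*(-8*3549 - 120326) = -385517*(-28392 - 120326) = -385517*(-148718) = 57333317206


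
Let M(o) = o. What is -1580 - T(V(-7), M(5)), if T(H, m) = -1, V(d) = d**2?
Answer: -1579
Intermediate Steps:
-1580 - T(V(-7), M(5)) = -1580 - 1*(-1) = -1580 + 1 = -1579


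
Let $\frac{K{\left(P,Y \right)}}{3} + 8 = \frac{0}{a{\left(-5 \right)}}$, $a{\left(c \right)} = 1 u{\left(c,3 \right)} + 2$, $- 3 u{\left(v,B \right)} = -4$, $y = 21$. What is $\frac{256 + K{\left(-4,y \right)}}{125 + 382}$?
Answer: $\frac{232}{507} \approx 0.45759$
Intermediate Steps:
$u{\left(v,B \right)} = \frac{4}{3}$ ($u{\left(v,B \right)} = \left(- \frac{1}{3}\right) \left(-4\right) = \frac{4}{3}$)
$a{\left(c \right)} = \frac{10}{3}$ ($a{\left(c \right)} = 1 \cdot \frac{4}{3} + 2 = \frac{4}{3} + 2 = \frac{10}{3}$)
$K{\left(P,Y \right)} = -24$ ($K{\left(P,Y \right)} = -24 + 3 \frac{0}{\frac{10}{3}} = -24 + 3 \cdot 0 \cdot \frac{3}{10} = -24 + 3 \cdot 0 = -24 + 0 = -24$)
$\frac{256 + K{\left(-4,y \right)}}{125 + 382} = \frac{256 - 24}{125 + 382} = \frac{232}{507}$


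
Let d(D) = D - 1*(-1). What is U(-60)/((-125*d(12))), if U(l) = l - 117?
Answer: 177/1625 ≈ 0.10892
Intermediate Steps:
U(l) = -117 + l
d(D) = 1 + D (d(D) = D + 1 = 1 + D)
U(-60)/((-125*d(12))) = (-117 - 60)/((-125*(1 + 12))) = -177/((-125*13)) = -177/(-1625) = -177*(-1/1625) = 177/1625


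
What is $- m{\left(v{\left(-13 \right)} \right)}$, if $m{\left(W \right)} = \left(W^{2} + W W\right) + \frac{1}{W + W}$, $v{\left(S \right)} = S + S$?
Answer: $- \frac{70303}{52} \approx -1352.0$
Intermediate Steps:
$v{\left(S \right)} = 2 S$
$m{\left(W \right)} = \frac{1}{2 W} + 2 W^{2}$ ($m{\left(W \right)} = \left(W^{2} + W^{2}\right) + \frac{1}{2 W} = 2 W^{2} + \frac{1}{2 W} = \frac{1}{2 W} + 2 W^{2}$)
$- m{\left(v{\left(-13 \right)} \right)} = - \frac{1 + 4 \left(2 \left(-13\right)\right)^{3}}{2 \cdot 2 \left(-13\right)} = - \frac{1 + 4 \left(-26\right)^{3}}{2 \left(-26\right)} = - \frac{\left(-1\right) \left(1 + 4 \left(-17576\right)\right)}{2 \cdot 26} = - \frac{\left(-1\right) \left(1 - 70304\right)}{2 \cdot 26} = - \frac{\left(-1\right) \left(-70303\right)}{2 \cdot 26} = \left(-1\right) \frac{70303}{52} = - \frac{70303}{52}$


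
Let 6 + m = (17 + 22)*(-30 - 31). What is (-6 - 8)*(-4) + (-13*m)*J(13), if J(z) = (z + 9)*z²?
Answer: 115276646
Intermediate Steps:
J(z) = z²*(9 + z) (J(z) = (9 + z)*z² = z²*(9 + z))
m = -2385 (m = -6 + (17 + 22)*(-30 - 31) = -6 + 39*(-61) = -6 - 2379 = -2385)
(-6 - 8)*(-4) + (-13*m)*J(13) = (-6 - 8)*(-4) + (-13*(-2385))*(13²*(9 + 13)) = -14*(-4) + 31005*(169*22) = 56 + 31005*3718 = 56 + 115276590 = 115276646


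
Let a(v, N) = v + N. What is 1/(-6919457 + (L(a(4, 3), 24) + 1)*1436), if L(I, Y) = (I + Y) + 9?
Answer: -1/6860581 ≈ -1.4576e-7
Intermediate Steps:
a(v, N) = N + v
L(I, Y) = 9 + I + Y
1/(-6919457 + (L(a(4, 3), 24) + 1)*1436) = 1/(-6919457 + ((9 + (3 + 4) + 24) + 1)*1436) = 1/(-6919457 + ((9 + 7 + 24) + 1)*1436) = 1/(-6919457 + (40 + 1)*1436) = 1/(-6919457 + 41*1436) = 1/(-6919457 + 58876) = 1/(-6860581) = -1/6860581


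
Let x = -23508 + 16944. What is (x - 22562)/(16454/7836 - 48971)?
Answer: 114115668/191860151 ≈ 0.59479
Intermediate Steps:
x = -6564
(x - 22562)/(16454/7836 - 48971) = (-6564 - 22562)/(16454/7836 - 48971) = -29126/(16454*(1/7836) - 48971) = -29126/(8227/3918 - 48971) = -29126/(-191860151/3918) = -29126*(-3918/191860151) = 114115668/191860151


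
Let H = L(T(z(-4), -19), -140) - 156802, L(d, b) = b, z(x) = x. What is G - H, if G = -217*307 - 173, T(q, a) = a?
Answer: 90150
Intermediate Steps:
H = -156942 (H = -140 - 156802 = -156942)
G = -66792 (G = -66619 - 173 = -66792)
G - H = -66792 - 1*(-156942) = -66792 + 156942 = 90150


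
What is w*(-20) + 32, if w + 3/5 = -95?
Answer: 1944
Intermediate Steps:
w = -478/5 (w = -⅗ - 95 = -478/5 ≈ -95.600)
w*(-20) + 32 = -478/5*(-20) + 32 = 1912 + 32 = 1944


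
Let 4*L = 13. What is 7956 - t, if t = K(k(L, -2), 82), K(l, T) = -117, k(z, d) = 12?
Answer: 8073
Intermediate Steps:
L = 13/4 (L = (1/4)*13 = 13/4 ≈ 3.2500)
t = -117
7956 - t = 7956 - 1*(-117) = 7956 + 117 = 8073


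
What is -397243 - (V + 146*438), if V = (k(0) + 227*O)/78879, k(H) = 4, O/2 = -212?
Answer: -36378188645/78879 ≈ -4.6119e+5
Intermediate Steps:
O = -424 (O = 2*(-212) = -424)
V = -96244/78879 (V = (4 + 227*(-424))/78879 = (4 - 96248)*(1/78879) = -96244*1/78879 = -96244/78879 ≈ -1.2201)
-397243 - (V + 146*438) = -397243 - (-96244/78879 + 146*438) = -397243 - (-96244/78879 + 63948) = -397243 - 1*5044058048/78879 = -397243 - 5044058048/78879 = -36378188645/78879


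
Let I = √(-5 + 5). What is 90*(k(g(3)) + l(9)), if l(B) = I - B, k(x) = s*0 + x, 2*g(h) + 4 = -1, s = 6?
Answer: -1035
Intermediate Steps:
g(h) = -5/2 (g(h) = -2 + (½)*(-1) = -2 - ½ = -5/2)
I = 0 (I = √0 = 0)
k(x) = x (k(x) = 6*0 + x = 0 + x = x)
l(B) = -B (l(B) = 0 - B = -B)
90*(k(g(3)) + l(9)) = 90*(-5/2 - 1*9) = 90*(-5/2 - 9) = 90*(-23/2) = -1035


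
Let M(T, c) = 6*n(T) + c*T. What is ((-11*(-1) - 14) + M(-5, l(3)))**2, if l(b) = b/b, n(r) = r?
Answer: 1444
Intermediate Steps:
l(b) = 1
M(T, c) = 6*T + T*c (M(T, c) = 6*T + c*T = 6*T + T*c)
((-11*(-1) - 14) + M(-5, l(3)))**2 = ((-11*(-1) - 14) - 5*(6 + 1))**2 = ((11 - 14) - 5*7)**2 = (-3 - 35)**2 = (-38)**2 = 1444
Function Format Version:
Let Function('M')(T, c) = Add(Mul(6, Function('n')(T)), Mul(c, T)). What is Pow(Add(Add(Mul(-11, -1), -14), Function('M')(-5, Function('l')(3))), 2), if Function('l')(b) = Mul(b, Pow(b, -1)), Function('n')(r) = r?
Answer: 1444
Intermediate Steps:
Function('l')(b) = 1
Function('M')(T, c) = Add(Mul(6, T), Mul(T, c)) (Function('M')(T, c) = Add(Mul(6, T), Mul(c, T)) = Add(Mul(6, T), Mul(T, c)))
Pow(Add(Add(Mul(-11, -1), -14), Function('M')(-5, Function('l')(3))), 2) = Pow(Add(Add(Mul(-11, -1), -14), Mul(-5, Add(6, 1))), 2) = Pow(Add(Add(11, -14), Mul(-5, 7)), 2) = Pow(Add(-3, -35), 2) = Pow(-38, 2) = 1444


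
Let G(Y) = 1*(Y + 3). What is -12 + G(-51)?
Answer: -60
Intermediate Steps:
G(Y) = 3 + Y (G(Y) = 1*(3 + Y) = 3 + Y)
-12 + G(-51) = -12 + (3 - 51) = -12 - 48 = -60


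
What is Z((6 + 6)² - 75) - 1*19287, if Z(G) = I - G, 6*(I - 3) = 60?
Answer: -19343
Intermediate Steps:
I = 13 (I = 3 + (⅙)*60 = 3 + 10 = 13)
Z(G) = 13 - G
Z((6 + 6)² - 75) - 1*19287 = (13 - ((6 + 6)² - 75)) - 1*19287 = (13 - (12² - 75)) - 19287 = (13 - (144 - 75)) - 19287 = (13 - 1*69) - 19287 = (13 - 69) - 19287 = -56 - 19287 = -19343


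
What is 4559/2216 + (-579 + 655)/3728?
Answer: 1072773/516328 ≈ 2.0777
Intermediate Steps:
4559/2216 + (-579 + 655)/3728 = 4559*(1/2216) + 76*(1/3728) = 4559/2216 + 19/932 = 1072773/516328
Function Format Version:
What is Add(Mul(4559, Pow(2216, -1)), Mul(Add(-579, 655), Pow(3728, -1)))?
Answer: Rational(1072773, 516328) ≈ 2.0777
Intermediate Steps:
Add(Mul(4559, Pow(2216, -1)), Mul(Add(-579, 655), Pow(3728, -1))) = Add(Mul(4559, Rational(1, 2216)), Mul(76, Rational(1, 3728))) = Add(Rational(4559, 2216), Rational(19, 932)) = Rational(1072773, 516328)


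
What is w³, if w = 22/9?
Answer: 10648/729 ≈ 14.606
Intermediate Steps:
w = 22/9 (w = 22*(⅑) = 22/9 ≈ 2.4444)
w³ = (22/9)³ = 10648/729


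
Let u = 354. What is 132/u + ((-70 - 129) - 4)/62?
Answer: -10613/3658 ≈ -2.9013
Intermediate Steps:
132/u + ((-70 - 129) - 4)/62 = 132/354 + ((-70 - 129) - 4)/62 = 132*(1/354) + (-199 - 4)*(1/62) = 22/59 - 203*1/62 = 22/59 - 203/62 = -10613/3658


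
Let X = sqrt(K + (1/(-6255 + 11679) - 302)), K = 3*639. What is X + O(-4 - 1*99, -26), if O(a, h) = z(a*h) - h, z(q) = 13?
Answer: 39 + sqrt(2969558979)/1356 ≈ 79.187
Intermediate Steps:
K = 1917
X = sqrt(2969558979)/1356 (X = sqrt(1917 + (1/(-6255 + 11679) - 302)) = sqrt(1917 + (1/5424 - 302)) = sqrt(1917 - 1638047/5424) = sqrt(8759761/5424) = sqrt(2969558979)/1356 ≈ 40.187)
O(a, h) = 13 - h
X + O(-4 - 1*99, -26) = sqrt(2969558979)/1356 + (13 - 1*(-26)) = sqrt(2969558979)/1356 + (13 + 26) = sqrt(2969558979)/1356 + 39 = 39 + sqrt(2969558979)/1356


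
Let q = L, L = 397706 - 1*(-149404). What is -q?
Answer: -547110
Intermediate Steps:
L = 547110 (L = 397706 + 149404 = 547110)
q = 547110
-q = -1*547110 = -547110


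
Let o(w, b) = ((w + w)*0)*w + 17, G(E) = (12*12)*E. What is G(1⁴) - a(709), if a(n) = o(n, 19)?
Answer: 127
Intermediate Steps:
G(E) = 144*E
o(w, b) = 17 (o(w, b) = ((2*w)*0)*w + 17 = 0*w + 17 = 0 + 17 = 17)
a(n) = 17
G(1⁴) - a(709) = 144*1⁴ - 1*17 = 144*1 - 17 = 144 - 17 = 127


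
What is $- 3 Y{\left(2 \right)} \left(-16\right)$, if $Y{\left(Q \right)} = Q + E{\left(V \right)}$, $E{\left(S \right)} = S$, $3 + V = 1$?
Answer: $0$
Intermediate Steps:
$V = -2$ ($V = -3 + 1 = -2$)
$Y{\left(Q \right)} = -2 + Q$ ($Y{\left(Q \right)} = Q - 2 = -2 + Q$)
$- 3 Y{\left(2 \right)} \left(-16\right) = - 3 \left(-2 + 2\right) \left(-16\right) = \left(-3\right) 0 \left(-16\right) = 0 \left(-16\right) = 0$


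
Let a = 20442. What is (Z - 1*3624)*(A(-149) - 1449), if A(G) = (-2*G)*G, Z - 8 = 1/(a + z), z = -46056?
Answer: 4246729936475/25614 ≈ 1.6580e+8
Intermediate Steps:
Z = 204911/25614 (Z = 8 + 1/(20442 - 46056) = 8 + 1/(-25614) = 8 - 1/25614 = 204911/25614 ≈ 8.0000)
A(G) = -2*G**2
(Z - 1*3624)*(A(-149) - 1449) = (204911/25614 - 1*3624)*(-2*(-149)**2 - 1449) = (204911/25614 - 3624)*(-2*22201 - 1449) = -92620225*(-44402 - 1449)/25614 = -92620225/25614*(-45851) = 4246729936475/25614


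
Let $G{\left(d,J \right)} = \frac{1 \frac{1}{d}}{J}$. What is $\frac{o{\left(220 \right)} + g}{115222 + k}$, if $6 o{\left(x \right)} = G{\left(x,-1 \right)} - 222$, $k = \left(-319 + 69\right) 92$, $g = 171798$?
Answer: $\frac{226724519}{121733040} \approx 1.8625$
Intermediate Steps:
$k = -23000$ ($k = \left(-250\right) 92 = -23000$)
$G{\left(d,J \right)} = \frac{1}{J d}$ ($G{\left(d,J \right)} = \frac{1}{d J} = \frac{1}{J d}$)
$o{\left(x \right)} = -37 - \frac{1}{6 x}$ ($o{\left(x \right)} = \frac{\frac{1}{\left(-1\right) x} - 222}{6} = \frac{- \frac{1}{x} - 222}{6} = \frac{-222 - \frac{1}{x}}{6} = -37 - \frac{1}{6 x}$)
$\frac{o{\left(220 \right)} + g}{115222 + k} = \frac{\left(-37 - \frac{1}{6 \cdot 220}\right) + 171798}{115222 - 23000} = \frac{\left(-37 - \frac{1}{1320}\right) + 171798}{92222} = \left(\left(-37 - \frac{1}{1320}\right) + 171798\right) \frac{1}{92222} = \left(- \frac{48841}{1320} + 171798\right) \frac{1}{92222} = \frac{226724519}{1320} \cdot \frac{1}{92222} = \frac{226724519}{121733040}$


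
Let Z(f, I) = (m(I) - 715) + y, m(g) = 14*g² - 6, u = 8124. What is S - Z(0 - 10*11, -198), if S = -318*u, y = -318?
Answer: -3131249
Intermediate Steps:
m(g) = -6 + 14*g²
Z(f, I) = -1039 + 14*I² (Z(f, I) = ((-6 + 14*I²) - 715) - 318 = (-721 + 14*I²) - 318 = -1039 + 14*I²)
S = -2583432 (S = -318*8124 = -2583432)
S - Z(0 - 10*11, -198) = -2583432 - (-1039 + 14*(-198)²) = -2583432 - (-1039 + 14*39204) = -2583432 - (-1039 + 548856) = -2583432 - 1*547817 = -2583432 - 547817 = -3131249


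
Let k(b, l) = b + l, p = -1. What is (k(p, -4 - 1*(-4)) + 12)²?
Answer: 121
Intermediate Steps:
(k(p, -4 - 1*(-4)) + 12)² = ((-1 + (-4 - 1*(-4))) + 12)² = ((-1 + (-4 + 4)) + 12)² = ((-1 + 0) + 12)² = (-1 + 12)² = 11² = 121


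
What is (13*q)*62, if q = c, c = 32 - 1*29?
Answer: 2418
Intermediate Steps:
c = 3 (c = 32 - 29 = 3)
q = 3
(13*q)*62 = (13*3)*62 = 39*62 = 2418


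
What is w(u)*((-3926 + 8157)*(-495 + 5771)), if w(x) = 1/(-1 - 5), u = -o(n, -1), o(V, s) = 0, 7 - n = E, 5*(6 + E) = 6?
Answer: -11161378/3 ≈ -3.7205e+6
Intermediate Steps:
E = -24/5 (E = -6 + (1/5)*6 = -6 + 6/5 = -24/5 ≈ -4.8000)
n = 59/5 (n = 7 - 1*(-24/5) = 7 + 24/5 = 59/5 ≈ 11.800)
u = 0 (u = -1*0 = 0)
w(x) = -1/6 (w(x) = 1/(-6) = -1/6)
w(u)*((-3926 + 8157)*(-495 + 5771)) = -(-3926 + 8157)*(-495 + 5771)/6 = -4231*5276/6 = -1/6*22322756 = -11161378/3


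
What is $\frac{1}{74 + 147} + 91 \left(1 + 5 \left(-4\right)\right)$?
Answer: $- \frac{382108}{221} \approx -1729.0$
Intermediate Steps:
$\frac{1}{74 + 147} + 91 \left(1 + 5 \left(-4\right)\right) = \frac{1}{221} + 91 \left(1 - 20\right) = \frac{1}{221} + 91 \left(-19\right) = \frac{1}{221} - 1729 = - \frac{382108}{221}$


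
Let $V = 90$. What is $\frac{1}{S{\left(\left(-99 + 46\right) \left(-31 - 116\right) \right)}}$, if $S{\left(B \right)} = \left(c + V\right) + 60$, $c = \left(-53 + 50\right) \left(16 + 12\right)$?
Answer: $\frac{1}{66} \approx 0.015152$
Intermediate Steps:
$c = -84$ ($c = \left(-3\right) 28 = -84$)
$S{\left(B \right)} = 66$ ($S{\left(B \right)} = \left(-84 + 90\right) + 60 = 6 + 60 = 66$)
$\frac{1}{S{\left(\left(-99 + 46\right) \left(-31 - 116\right) \right)}} = \frac{1}{66}$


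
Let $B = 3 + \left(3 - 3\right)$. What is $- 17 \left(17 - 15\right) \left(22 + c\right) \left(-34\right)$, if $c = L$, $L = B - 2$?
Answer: $26588$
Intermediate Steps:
$B = 3$ ($B = 3 + 0 = 3$)
$L = 1$ ($L = 3 - 2 = 1$)
$c = 1$
$- 17 \left(17 - 15\right) \left(22 + c\right) \left(-34\right) = - 17 \left(17 - 15\right) \left(22 + 1\right) \left(-34\right) = - 17 \cdot 2 \cdot 23 \left(-34\right) = \left(-17\right) 46 \left(-34\right) = \left(-782\right) \left(-34\right) = 26588$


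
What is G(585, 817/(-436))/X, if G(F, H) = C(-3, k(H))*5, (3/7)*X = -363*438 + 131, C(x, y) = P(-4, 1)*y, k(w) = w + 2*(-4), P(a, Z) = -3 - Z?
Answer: -9225/17316067 ≈ -0.00053274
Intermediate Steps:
k(w) = -8 + w (k(w) = w - 8 = -8 + w)
C(x, y) = -4*y (C(x, y) = (-3 - 1*1)*y = (-3 - 1)*y = -4*y)
X = -1112041/3 (X = 7*(-363*438 + 131)/3 = 7*(-158994 + 131)/3 = (7/3)*(-158863) = -1112041/3 ≈ -3.7068e+5)
G(F, H) = 160 - 20*H (G(F, H) = -4*(-8 + H)*5 = (32 - 4*H)*5 = 160 - 20*H)
G(585, 817/(-436))/X = (160 - 16340/(-436))/(-1112041/3) = (160 - 16340*(-1)/436)*(-3/1112041) = (160 - 20*(-817/436))*(-3/1112041) = (160 + 4085/109)*(-3/1112041) = (21525/109)*(-3/1112041) = -9225/17316067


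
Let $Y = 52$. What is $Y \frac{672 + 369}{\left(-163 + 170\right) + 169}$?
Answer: $\frac{13533}{44} \approx 307.57$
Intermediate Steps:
$Y \frac{672 + 369}{\left(-163 + 170\right) + 169} = 52 \frac{672 + 369}{\left(-163 + 170\right) + 169} = 52 \frac{1041}{7 + 169} = 52 \cdot \frac{1041}{176} = \frac{13533}{44}$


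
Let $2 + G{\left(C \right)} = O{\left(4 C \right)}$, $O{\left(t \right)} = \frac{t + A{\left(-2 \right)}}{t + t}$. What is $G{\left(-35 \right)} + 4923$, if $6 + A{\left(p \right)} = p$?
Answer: $\frac{344507}{70} \approx 4921.5$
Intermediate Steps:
$A{\left(p \right)} = -6 + p$
$O{\left(t \right)} = \frac{-8 + t}{2 t}$ ($O{\left(t \right)} = \frac{t - 8}{t + t} = \frac{t - 8}{2 t} = \left(-8 + t\right) \frac{1}{2 t} = \frac{-8 + t}{2 t}$)
$G{\left(C \right)} = -2 + \frac{-8 + 4 C}{8 C}$ ($G{\left(C \right)} = -2 + \frac{-8 + 4 C}{2 \cdot 4 C} = -2 + \frac{\frac{1}{4 C} \left(-8 + 4 C\right)}{2} = -2 + \frac{-8 + 4 C}{8 C}$)
$G{\left(-35 \right)} + 4923 = \left(- \frac{3}{2} - \frac{1}{-35}\right) + 4923 = \left(- \frac{3}{2} - - \frac{1}{35}\right) + 4923 = \left(- \frac{3}{2} + \frac{1}{35}\right) + 4923 = - \frac{103}{70} + 4923 = \frac{344507}{70}$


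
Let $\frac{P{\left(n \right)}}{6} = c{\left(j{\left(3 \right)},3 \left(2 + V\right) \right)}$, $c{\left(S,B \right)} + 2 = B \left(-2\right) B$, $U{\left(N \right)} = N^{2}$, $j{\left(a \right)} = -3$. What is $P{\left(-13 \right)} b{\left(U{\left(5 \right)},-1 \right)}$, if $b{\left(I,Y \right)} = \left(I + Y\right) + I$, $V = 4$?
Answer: $-191100$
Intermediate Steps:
$b{\left(I,Y \right)} = Y + 2 I$
$c{\left(S,B \right)} = -2 - 2 B^{2}$ ($c{\left(S,B \right)} = -2 + B \left(-2\right) B = -2 + - 2 B B = -2 - 2 B^{2}$)
$P{\left(n \right)} = -3900$ ($P{\left(n \right)} = 6 \left(-2 - 2 \left(3 \left(2 + 4\right)\right)^{2}\right) = 6 \left(-2 - 2 \left(3 \cdot 6\right)^{2}\right) = 6 \left(-2 - 2 \cdot 18^{2}\right) = 6 \left(-2 - 648\right) = 6 \left(-650\right) = -3900$)
$P{\left(-13 \right)} b{\left(U{\left(5 \right)},-1 \right)} = - 3900 \left(-1 + 2 \cdot 5^{2}\right) = - 3900 \left(-1 + 2 \cdot 25\right) = - 3900 \left(-1 + 50\right) = \left(-3900\right) 49 = -191100$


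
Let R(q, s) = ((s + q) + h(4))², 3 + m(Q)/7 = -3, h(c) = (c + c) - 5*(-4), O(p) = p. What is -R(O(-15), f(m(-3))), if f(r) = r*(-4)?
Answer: -32761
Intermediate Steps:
h(c) = 20 + 2*c (h(c) = 2*c + 20 = 20 + 2*c)
m(Q) = -42 (m(Q) = -21 + 7*(-3) = -21 - 21 = -42)
f(r) = -4*r
R(q, s) = (28 + q + s)² (R(q, s) = ((s + q) + (20 + 2*4))² = ((q + s) + (20 + 8))² = ((q + s) + 28)² = (28 + q + s)²)
-R(O(-15), f(m(-3))) = -(28 - 15 - 4*(-42))² = -(28 - 15 + 168)² = -1*181² = -1*32761 = -32761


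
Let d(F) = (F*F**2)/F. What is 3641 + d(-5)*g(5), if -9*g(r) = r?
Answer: 32644/9 ≈ 3627.1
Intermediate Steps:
d(F) = F**2 (d(F) = F**3/F = F**2)
g(r) = -r/9
3641 + d(-5)*g(5) = 3641 + (-5)**2*(-1/9*5) = 3641 + 25*(-5/9) = 3641 - 125/9 = 32644/9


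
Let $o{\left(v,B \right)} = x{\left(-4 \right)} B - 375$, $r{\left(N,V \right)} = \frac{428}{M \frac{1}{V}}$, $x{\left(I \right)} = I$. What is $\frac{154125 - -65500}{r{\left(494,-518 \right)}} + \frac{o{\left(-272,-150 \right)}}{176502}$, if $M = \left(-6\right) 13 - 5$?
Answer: $\frac{76606732825}{931695224} \approx 82.223$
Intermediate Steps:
$M = -83$ ($M = -78 - 5 = -83$)
$r{\left(N,V \right)} = - \frac{428 V}{83}$ ($r{\left(N,V \right)} = \frac{428}{\left(-83\right) \frac{1}{V}} = 428 \left(- \frac{V}{83}\right) = - \frac{428 V}{83}$)
$o{\left(v,B \right)} = -375 - 4 B$ ($o{\left(v,B \right)} = - 4 B - 375 = -375 - 4 B$)
$\frac{154125 - -65500}{r{\left(494,-518 \right)}} + \frac{o{\left(-272,-150 \right)}}{176502} = \frac{154125 - -65500}{\left(- \frac{428}{83}\right) \left(-518\right)} + \frac{-375 - -600}{176502} = \frac{154125 + 65500}{\frac{221704}{83}} + \left(-375 + 600\right) \frac{1}{176502} = 219625 \cdot \frac{83}{221704} + 225 \cdot \frac{1}{176502} = \frac{2604125}{31672} + \frac{75}{58834} = \frac{76606732825}{931695224}$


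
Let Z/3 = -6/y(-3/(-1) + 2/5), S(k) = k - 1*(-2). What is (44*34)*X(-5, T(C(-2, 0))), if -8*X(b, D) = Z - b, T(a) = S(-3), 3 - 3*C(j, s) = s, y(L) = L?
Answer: 55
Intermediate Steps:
S(k) = 2 + k (S(k) = k + 2 = 2 + k)
C(j, s) = 1 - s/3
T(a) = -1 (T(a) = 2 - 3 = -1)
Z = -90/17 (Z = 3*(-6/(-3/(-1) + 2/5)) = 3*(-6/(-3*(-1) + 2*(⅕))) = 3*(-6/(3 + ⅖)) = 3*(-6/17/5) = 3*(-6*5/17) = 3*(-30/17) = -90/17 ≈ -5.2941)
X(b, D) = 45/68 + b/8 (X(b, D) = -(-90/17 - b)/8 = 45/68 + b/8)
(44*34)*X(-5, T(C(-2, 0))) = (44*34)*(45/68 + (⅛)*(-5)) = 1496*(45/68 - 5/8) = 1496*(5/136) = 55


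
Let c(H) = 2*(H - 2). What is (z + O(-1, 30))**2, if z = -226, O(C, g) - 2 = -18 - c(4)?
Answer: 60516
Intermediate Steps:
c(H) = -4 + 2*H (c(H) = 2*(-2 + H) = -4 + 2*H)
O(C, g) = -20 (O(C, g) = 2 + (-18 - (-4 + 2*4)) = 2 + (-18 - (-4 + 8)) = 2 + (-18 - 1*4) = 2 + (-18 - 4) = 2 - 22 = -20)
(z + O(-1, 30))**2 = (-226 - 20)**2 = (-246)**2 = 60516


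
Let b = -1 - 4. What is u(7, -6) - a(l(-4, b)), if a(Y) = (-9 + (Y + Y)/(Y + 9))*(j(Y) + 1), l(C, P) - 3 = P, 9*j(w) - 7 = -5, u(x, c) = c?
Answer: 359/63 ≈ 5.6984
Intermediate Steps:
b = -5
j(w) = 2/9 (j(w) = 7/9 + (⅑)*(-5) = 7/9 - 5/9 = 2/9)
l(C, P) = 3 + P
a(Y) = -11 + 22*Y/(9*(9 + Y)) (a(Y) = (-9 + (Y + Y)/(Y + 9))*(2/9 + 1) = (-9 + (2*Y)/(9 + Y))*(11/9) = (-9 + 2*Y/(9 + Y))*(11/9) = -11 + 22*Y/(9*(9 + Y)))
u(7, -6) - a(l(-4, b)) = -6 - 11*(-81 - 7*(3 - 5))/(9*(9 + (3 - 5))) = -6 - 11*(-81 - 7*(-2))/(9*(9 - 2)) = -6 - 11*(-81 + 14)/(9*7) = -6 - 11*(-67)/(9*7) = -6 - 1*(-737/63) = -6 + 737/63 = 359/63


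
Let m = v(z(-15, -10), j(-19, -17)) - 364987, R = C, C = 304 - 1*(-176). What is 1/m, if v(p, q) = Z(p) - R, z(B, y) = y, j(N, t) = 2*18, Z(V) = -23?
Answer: -1/365490 ≈ -2.7361e-6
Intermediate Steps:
C = 480 (C = 304 + 176 = 480)
R = 480
j(N, t) = 36
v(p, q) = -503 (v(p, q) = -23 - 1*480 = -23 - 480 = -503)
m = -365490 (m = -503 - 364987 = -365490)
1/m = 1/(-365490) = -1/365490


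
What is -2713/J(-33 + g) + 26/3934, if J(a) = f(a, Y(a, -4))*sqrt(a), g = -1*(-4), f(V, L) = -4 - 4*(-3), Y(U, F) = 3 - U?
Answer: 13/1967 + 2713*I*sqrt(29)/232 ≈ 0.0066091 + 62.974*I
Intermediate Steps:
f(V, L) = 8 (f(V, L) = -4 + 12 = 8)
g = 4
J(a) = 8*sqrt(a)
-2713/J(-33 + g) + 26/3934 = -2713*1/(8*sqrt(-33 + 4)) + 26/3934 = -2713*(-I*sqrt(29)/232) + 26*(1/3934) = -2713*(-I*sqrt(29)/232) + 13/1967 = -(-2713)*I*sqrt(29)/232 + 13/1967 = 2713*I*sqrt(29)/232 + 13/1967 = 13/1967 + 2713*I*sqrt(29)/232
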